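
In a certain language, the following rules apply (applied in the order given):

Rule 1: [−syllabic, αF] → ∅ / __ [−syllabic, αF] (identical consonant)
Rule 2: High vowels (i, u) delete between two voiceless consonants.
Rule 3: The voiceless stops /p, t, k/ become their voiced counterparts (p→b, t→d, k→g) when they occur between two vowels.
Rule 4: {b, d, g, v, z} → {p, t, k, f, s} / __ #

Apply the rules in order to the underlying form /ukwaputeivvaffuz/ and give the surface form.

ukwapteivafus

Rule 1 (degemination): /vv/ is a geminate; the first /v/ deletes. /ff/ is a geminate; the first /f/ deletes. /ukwaputeivvaffuz/ → ukwaputeivafuz.
Rule 2 (high vowel syncope): /u/ is a high vowel flanked by voiceless consonants /p/ and /t/, so it deletes. /ukwaputeivafuz/ → ukwapteivafuz.
Rule 3 (intervocalic voicing): no segment meets the environment; /ukwapteivafuz/ is unchanged.
Rule 4 (final devoicing): /z/ is a voiced obstruent in word-final position, so it devoices to [s]. /ukwapteivafuz/ → ukwapteivafus.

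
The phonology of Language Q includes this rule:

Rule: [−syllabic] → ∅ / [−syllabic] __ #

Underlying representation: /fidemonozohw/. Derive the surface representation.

fidemonozoh

/w/ is the second consonant of a word-final cluster /hw/, so it deletes.
Surface form: [fidemonozoh].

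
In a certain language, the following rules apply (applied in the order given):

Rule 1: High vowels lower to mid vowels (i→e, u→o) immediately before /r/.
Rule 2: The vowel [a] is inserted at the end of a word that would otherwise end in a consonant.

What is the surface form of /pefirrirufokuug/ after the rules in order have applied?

peferrerufokuuga

Rule 1 (pre-rhotic lowering): /i/ is a high vowel immediately before /r/, so it lowers to [e]. /i/ is a high vowel immediately before /r/, so it lowers to [e]. /pefirrirufokuug/ → peferrerufokuug.
Rule 2 (final a-epenthesis): the form ends in the consonant /g/, so [a] is inserted word-finally. /peferrerufokuug/ → peferrerufokuuga.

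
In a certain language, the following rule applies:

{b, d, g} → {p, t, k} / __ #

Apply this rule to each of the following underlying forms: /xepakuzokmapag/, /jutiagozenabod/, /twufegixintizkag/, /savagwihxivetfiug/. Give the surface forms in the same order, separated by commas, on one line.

/xepakuzokmapag/: /g/ is a voiced stop in word-final position, so it devoices to [k]. → [xepakuzokmapak].
/jutiagozenabod/: /d/ is a voiced stop in word-final position, so it devoices to [t]. → [jutiagozenabot].
/twufegixintizkag/: /g/ is a voiced stop in word-final position, so it devoices to [k]. → [twufegixintizkak].
/savagwihxivetfiug/: /g/ is a voiced stop in word-final position, so it devoices to [k]. → [savagwihxivetfiuk].

xepakuzokmapak, jutiagozenabot, twufegixintizkak, savagwihxivetfiuk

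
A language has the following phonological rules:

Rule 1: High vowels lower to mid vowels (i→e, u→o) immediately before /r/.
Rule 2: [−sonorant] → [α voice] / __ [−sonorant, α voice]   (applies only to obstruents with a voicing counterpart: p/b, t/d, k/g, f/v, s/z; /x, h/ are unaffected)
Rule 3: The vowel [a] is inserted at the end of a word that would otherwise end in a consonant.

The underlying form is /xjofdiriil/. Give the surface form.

xjovderiila

Rule 1 (pre-rhotic lowering): /i/ is a high vowel immediately before /r/, so it lowers to [e]. /xjofdiriil/ → xjofderiil.
Rule 2 (regressive voicing assimilation): /f/ precedes the voiced obstruent /d/, so it voices to [v] by assimilation. /xjofderiil/ → xjovderiil.
Rule 3 (final a-epenthesis): the form ends in the consonant /l/, so [a] is inserted word-finally. /xjovderiil/ → xjovderiila.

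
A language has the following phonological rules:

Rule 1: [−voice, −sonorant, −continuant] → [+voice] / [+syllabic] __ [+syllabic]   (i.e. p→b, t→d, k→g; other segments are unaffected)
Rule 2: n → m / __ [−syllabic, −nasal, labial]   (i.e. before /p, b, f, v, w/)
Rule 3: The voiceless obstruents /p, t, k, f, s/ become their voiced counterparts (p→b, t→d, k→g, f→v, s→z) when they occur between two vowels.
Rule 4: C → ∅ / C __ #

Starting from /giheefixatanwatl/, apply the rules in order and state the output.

giheevixadamwat

Rule 1 (intervocalic voicing): /t/ is a voiceless stop between vowels /a/ and /a/, so it voices to [d]. /giheefixatanwatl/ → giheefixadanwatl.
Rule 2 (nasal place assimilation): /n/ precedes the labial consonant /w/, so it assimilates in place to [m]. /giheefixadanwatl/ → giheefixadamwatl.
Rule 3 (intervocalic voicing): /f/ is a voiceless obstruent between vowels /e/ and /i/, so it voices to [v]. /giheefixadamwatl/ → giheevixadamwatl.
Rule 4 (final cluster simplification): /l/ is the second consonant of a word-final cluster /tl/, so it deletes. /giheevixadamwatl/ → giheevixadamwat.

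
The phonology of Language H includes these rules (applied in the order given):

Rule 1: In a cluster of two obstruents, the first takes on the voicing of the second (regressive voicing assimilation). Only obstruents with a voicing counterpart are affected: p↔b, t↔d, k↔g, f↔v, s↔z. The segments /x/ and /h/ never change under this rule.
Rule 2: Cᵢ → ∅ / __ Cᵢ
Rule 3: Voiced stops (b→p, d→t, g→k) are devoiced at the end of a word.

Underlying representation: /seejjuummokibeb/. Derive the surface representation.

seejuumokibep

Rule 1 (regressive voicing assimilation): no segment meets the environment; /seejjuummokibeb/ is unchanged.
Rule 2 (degemination): /jj/ is a geminate; the first /j/ deletes. /mm/ is a geminate; the first /m/ deletes. /seejjuummokibeb/ → seejuumokibeb.
Rule 3 (final devoicing): /b/ is a voiced stop in word-final position, so it devoices to [p]. /seejuumokibeb/ → seejuumokibep.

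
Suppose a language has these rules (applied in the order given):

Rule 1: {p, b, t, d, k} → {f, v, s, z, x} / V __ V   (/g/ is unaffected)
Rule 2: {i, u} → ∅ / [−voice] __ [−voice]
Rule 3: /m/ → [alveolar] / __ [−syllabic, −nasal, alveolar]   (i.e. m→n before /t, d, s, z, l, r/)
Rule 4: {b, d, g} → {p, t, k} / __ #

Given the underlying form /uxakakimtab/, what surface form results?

uxaxaxintap

Rule 1 (intervocalic spirantization): /k/ is a stop between vowels /a/ and /a/, so it spirantizes to the fricative [x]. /k/ is a stop between vowels /a/ and /i/, so it spirantizes to the fricative [x]. /uxakakimtab/ → uxaxaximtab.
Rule 2 (high vowel syncope): no segment meets the environment; /uxaxaximtab/ is unchanged.
Rule 3 (nasal place assimilation): /m/ precedes the alveolar consonant /t/, so it assimilates in place to [n]. /uxaxaximtab/ → uxaxaxintab.
Rule 4 (final devoicing): /b/ is a voiced stop in word-final position, so it devoices to [p]. /uxaxaxintab/ → uxaxaxintap.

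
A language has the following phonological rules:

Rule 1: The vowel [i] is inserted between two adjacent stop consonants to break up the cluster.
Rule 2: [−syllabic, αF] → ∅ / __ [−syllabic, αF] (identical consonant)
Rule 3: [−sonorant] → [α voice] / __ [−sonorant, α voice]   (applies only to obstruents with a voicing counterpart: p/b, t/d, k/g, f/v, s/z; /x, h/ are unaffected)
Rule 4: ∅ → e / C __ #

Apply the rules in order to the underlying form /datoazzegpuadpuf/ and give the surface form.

datoazegipuadipufe

Rule 1 (stop-cluster i-epenthesis): /g/ and /p/ form a stop–stop cluster, so [i] is inserted between them. /d/ and /p/ form a stop–stop cluster, so [i] is inserted between them. /datoazzegpuadpuf/ → datoazzegipuadipuf.
Rule 2 (degemination): /zz/ is a geminate; the first /z/ deletes. /datoazzegipuadipuf/ → datoazegipuadipuf.
Rule 3 (regressive voicing assimilation): no segment meets the environment; /datoazegipuadipuf/ is unchanged.
Rule 4 (final e-epenthesis): the form ends in the consonant /f/, so [e] is inserted word-finally. /datoazegipuadipuf/ → datoazegipuadipufe.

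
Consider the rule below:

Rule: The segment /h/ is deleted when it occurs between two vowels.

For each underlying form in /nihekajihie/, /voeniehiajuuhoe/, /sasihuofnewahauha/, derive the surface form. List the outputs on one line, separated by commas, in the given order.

/nihekajihie/: /h/ occurs between vowels /i/ and /e/, so it deletes. /h/ occurs between vowels /i/ and /i/, so it deletes. → [niekajiie].
/voeniehiajuuhoe/: /h/ occurs between vowels /e/ and /i/, so it deletes. /h/ occurs between vowels /u/ and /o/, so it deletes. → [voenieiajuuoe].
/sasihuofnewahauha/: /h/ occurs between vowels /i/ and /u/, so it deletes. /h/ occurs between vowels /a/ and /a/, so it deletes. /h/ occurs between vowels /u/ and /a/, so it deletes. → [sasiuofnewaaua].

niekajiie, voenieiajuuoe, sasiuofnewaaua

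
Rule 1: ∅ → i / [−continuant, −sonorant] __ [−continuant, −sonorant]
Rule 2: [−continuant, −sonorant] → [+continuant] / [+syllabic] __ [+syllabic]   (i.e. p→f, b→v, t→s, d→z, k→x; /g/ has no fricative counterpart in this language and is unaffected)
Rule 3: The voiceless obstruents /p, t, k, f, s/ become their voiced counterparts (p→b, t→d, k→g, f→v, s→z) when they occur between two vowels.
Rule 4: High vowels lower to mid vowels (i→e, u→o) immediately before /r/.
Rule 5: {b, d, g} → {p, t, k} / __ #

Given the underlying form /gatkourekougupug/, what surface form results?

gazixoorexouguvuk

Rule 1 (stop-cluster i-epenthesis): /t/ and /k/ form a stop–stop cluster, so [i] is inserted between them. /gatkourekougupug/ → gatikourekougupug.
Rule 2 (intervocalic spirantization): /t/ is a stop between vowels /a/ and /i/, so it spirantizes to the fricative [s]. /k/ is a stop between vowels /i/ and /o/, so it spirantizes to the fricative [x]. /k/ is a stop between vowels /e/ and /o/, so it spirantizes to the fricative [x]. /p/ is a stop between vowels /u/ and /u/, so it spirantizes to the fricative [f]. /gatikourekougupug/ → gasixourexougufug.
Rule 3 (intervocalic voicing): /s/ is a voiceless obstruent between vowels /a/ and /i/, so it voices to [z]. /f/ is a voiceless obstruent between vowels /u/ and /u/, so it voices to [v]. /gasixourexougufug/ → gazixourexouguvug.
Rule 4 (pre-rhotic lowering): /u/ is a high vowel immediately before /r/, so it lowers to [o]. /gazixourexouguvug/ → gazixoorexouguvug.
Rule 5 (final devoicing): /g/ is a voiced stop in word-final position, so it devoices to [k]. /gazixoorexouguvug/ → gazixoorexouguvuk.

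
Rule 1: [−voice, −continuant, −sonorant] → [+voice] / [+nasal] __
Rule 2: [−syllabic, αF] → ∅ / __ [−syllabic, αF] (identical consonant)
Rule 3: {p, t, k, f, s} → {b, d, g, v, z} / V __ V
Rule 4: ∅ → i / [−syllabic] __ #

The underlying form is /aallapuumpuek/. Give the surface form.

aalabuumbueki

Rule 1 (post-nasal voicing): /p/ is a voiceless stop immediately after the nasal /m/, so it voices to [b]. /aallapuumpuek/ → aallapuumbuek.
Rule 2 (degemination): /ll/ is a geminate; the first /l/ deletes. /aallapuumbuek/ → aalapuumbuek.
Rule 3 (intervocalic voicing): /p/ is a voiceless obstruent between vowels /a/ and /u/, so it voices to [b]. /aalapuumbuek/ → aalabuumbuek.
Rule 4 (final i-epenthesis): the form ends in the consonant /k/, so [i] is inserted word-finally. /aalabuumbuek/ → aalabuumbueki.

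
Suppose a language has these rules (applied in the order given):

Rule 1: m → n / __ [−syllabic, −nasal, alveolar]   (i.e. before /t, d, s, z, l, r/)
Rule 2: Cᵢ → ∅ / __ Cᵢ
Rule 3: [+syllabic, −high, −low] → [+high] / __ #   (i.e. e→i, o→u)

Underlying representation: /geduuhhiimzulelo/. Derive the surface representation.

Rule 1 (nasal place assimilation): /m/ precedes the alveolar consonant /z/, so it assimilates in place to [n]. /geduuhhiimzulelo/ → geduuhhiinzulelo.
Rule 2 (degemination): /hh/ is a geminate; the first /h/ deletes. /geduuhhiinzulelo/ → geduuhiinzulelo.
Rule 3 (final vowel raising): /o/ is a mid vowel in word-final position, so it raises to [u]. /geduuhiinzulelo/ → geduuhiinzulelu.

geduuhiinzulelu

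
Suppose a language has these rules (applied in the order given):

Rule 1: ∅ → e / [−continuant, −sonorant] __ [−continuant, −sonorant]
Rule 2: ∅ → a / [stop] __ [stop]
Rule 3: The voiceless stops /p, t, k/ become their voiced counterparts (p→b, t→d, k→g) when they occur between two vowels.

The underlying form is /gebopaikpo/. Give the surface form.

gebobaigebo

Rule 1 (stop-cluster e-epenthesis): /k/ and /p/ form a stop–stop cluster, so [e] is inserted between them. /gebopaikpo/ → gebopaikepo.
Rule 2 (stop-cluster a-epenthesis): no segment meets the environment; /gebopaikepo/ is unchanged.
Rule 3 (intervocalic voicing): /p/ is a voiceless stop between vowels /o/ and /a/, so it voices to [b]. /k/ is a voiceless stop between vowels /i/ and /e/, so it voices to [g]. /p/ is a voiceless stop between vowels /e/ and /o/, so it voices to [b]. /gebopaikepo/ → gebobaigebo.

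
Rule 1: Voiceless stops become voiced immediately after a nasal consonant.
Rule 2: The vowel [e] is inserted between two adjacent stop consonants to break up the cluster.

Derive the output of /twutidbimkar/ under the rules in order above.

twutidebimgar

Rule 1 (post-nasal voicing): /k/ is a voiceless stop immediately after the nasal /m/, so it voices to [g]. /twutidbimkar/ → twutidbimgar.
Rule 2 (stop-cluster e-epenthesis): /d/ and /b/ form a stop–stop cluster, so [e] is inserted between them. /twutidbimgar/ → twutidebimgar.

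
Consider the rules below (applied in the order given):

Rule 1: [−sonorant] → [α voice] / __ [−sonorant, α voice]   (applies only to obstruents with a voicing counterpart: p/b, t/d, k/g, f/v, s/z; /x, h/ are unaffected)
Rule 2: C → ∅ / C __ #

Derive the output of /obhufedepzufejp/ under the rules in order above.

ophufedebzufej

Rule 1 (regressive voicing assimilation): /b/ precedes the voiceless obstruent /h/, so it devoices to [p] by assimilation. /p/ precedes the voiced obstruent /z/, so it voices to [b] by assimilation. /obhufedepzufejp/ → ophufedebzufejp.
Rule 2 (final cluster simplification): /p/ is the second consonant of a word-final cluster /jp/, so it deletes. /ophufedebzufejp/ → ophufedebzufej.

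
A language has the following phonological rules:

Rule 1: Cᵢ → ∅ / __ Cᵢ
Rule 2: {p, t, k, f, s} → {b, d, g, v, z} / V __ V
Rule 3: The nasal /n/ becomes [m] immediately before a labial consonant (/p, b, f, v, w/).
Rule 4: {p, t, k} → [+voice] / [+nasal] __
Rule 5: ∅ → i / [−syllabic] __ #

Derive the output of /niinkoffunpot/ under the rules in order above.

Rule 1 (degemination): /ff/ is a geminate; the first /f/ deletes. /niinkoffunpot/ → niinkofunpot.
Rule 2 (intervocalic voicing): /f/ is a voiceless obstruent between vowels /o/ and /u/, so it voices to [v]. /niinkofunpot/ → niinkovunpot.
Rule 3 (nasal place assimilation): /n/ precedes the labial consonant /p/, so it assimilates in place to [m]. /niinkovunpot/ → niinkovumpot.
Rule 4 (post-nasal voicing): /k/ is a voiceless stop immediately after the nasal /n/, so it voices to [g]. /p/ is a voiceless stop immediately after the nasal /m/, so it voices to [b]. /niinkovumpot/ → niingovumbot.
Rule 5 (final i-epenthesis): the form ends in the consonant /t/, so [i] is inserted word-finally. /niingovumbot/ → niingovumboti.

niingovumboti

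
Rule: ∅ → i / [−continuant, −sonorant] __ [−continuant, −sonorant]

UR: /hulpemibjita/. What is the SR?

hulpemibjita

No segment of /hulpemibjita/ meets the structural description of the rule, so the form surfaces unchanged.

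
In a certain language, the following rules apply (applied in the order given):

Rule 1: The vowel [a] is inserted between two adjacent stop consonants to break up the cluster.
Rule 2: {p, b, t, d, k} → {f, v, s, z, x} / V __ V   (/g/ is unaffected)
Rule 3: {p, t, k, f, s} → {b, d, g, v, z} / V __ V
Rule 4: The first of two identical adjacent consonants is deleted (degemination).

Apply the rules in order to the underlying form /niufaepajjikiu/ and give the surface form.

Rule 1 (stop-cluster a-epenthesis): no segment meets the environment; /niufaepajjikiu/ is unchanged.
Rule 2 (intervocalic spirantization): /p/ is a stop between vowels /e/ and /a/, so it spirantizes to the fricative [f]. /k/ is a stop between vowels /i/ and /i/, so it spirantizes to the fricative [x]. /niufaepajjikiu/ → niufaefajjixiu.
Rule 3 (intervocalic voicing): /f/ is a voiceless obstruent between vowels /u/ and /a/, so it voices to [v]. /f/ is a voiceless obstruent between vowels /e/ and /a/, so it voices to [v]. /niufaefajjixiu/ → niuvaevajjixiu.
Rule 4 (degemination): /jj/ is a geminate; the first /j/ deletes. /niuvaevajjixiu/ → niuvaevajixiu.

niuvaevajixiu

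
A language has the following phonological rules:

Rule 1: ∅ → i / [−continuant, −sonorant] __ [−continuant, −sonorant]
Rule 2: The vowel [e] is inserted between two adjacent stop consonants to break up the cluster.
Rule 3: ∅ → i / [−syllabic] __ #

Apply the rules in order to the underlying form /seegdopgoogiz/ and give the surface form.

Rule 1 (stop-cluster i-epenthesis): /g/ and /d/ form a stop–stop cluster, so [i] is inserted between them. /p/ and /g/ form a stop–stop cluster, so [i] is inserted between them. /seegdopgoogiz/ → seegidopigoogiz.
Rule 2 (stop-cluster e-epenthesis): no segment meets the environment; /seegidopigoogiz/ is unchanged.
Rule 3 (final i-epenthesis): the form ends in the consonant /z/, so [i] is inserted word-finally. /seegidopigoogiz/ → seegidopigoogizi.

seegidopigoogizi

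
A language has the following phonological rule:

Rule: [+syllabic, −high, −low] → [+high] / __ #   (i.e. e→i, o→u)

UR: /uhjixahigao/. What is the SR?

/o/ is a mid vowel in word-final position, so it raises to [u].
Surface form: [uhjixahigau].

uhjixahigau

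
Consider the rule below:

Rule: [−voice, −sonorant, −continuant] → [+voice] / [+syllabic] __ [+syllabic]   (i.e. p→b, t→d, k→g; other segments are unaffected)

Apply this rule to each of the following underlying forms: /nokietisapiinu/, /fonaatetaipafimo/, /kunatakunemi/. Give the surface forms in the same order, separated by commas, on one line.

nogiedisabiinu, fonaadedaibafimo, kunadagunemi

/nokietisapiinu/: /k/ is a voiceless stop between vowels /o/ and /i/, so it voices to [g]. /t/ is a voiceless stop between vowels /e/ and /i/, so it voices to [d]. /p/ is a voiceless stop between vowels /a/ and /i/, so it voices to [b]. → [nogiedisabiinu].
/fonaatetaipafimo/: /t/ is a voiceless stop between vowels /a/ and /e/, so it voices to [d]. /t/ is a voiceless stop between vowels /e/ and /a/, so it voices to [d]. /p/ is a voiceless stop between vowels /i/ and /a/, so it voices to [b]. → [fonaadedaibafimo].
/kunatakunemi/: /t/ is a voiceless stop between vowels /a/ and /a/, so it voices to [d]. /k/ is a voiceless stop between vowels /a/ and /u/, so it voices to [g]. → [kunadagunemi].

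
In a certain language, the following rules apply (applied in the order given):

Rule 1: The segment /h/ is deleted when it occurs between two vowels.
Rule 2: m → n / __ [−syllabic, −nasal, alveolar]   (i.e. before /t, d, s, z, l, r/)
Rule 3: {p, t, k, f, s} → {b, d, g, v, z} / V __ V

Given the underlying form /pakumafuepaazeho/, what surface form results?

Rule 1 (intervocalic h-deletion): /h/ occurs between vowels /e/ and /o/, so it deletes. /pakumafuepaazeho/ → pakumafuepaazeo.
Rule 2 (nasal place assimilation): no segment meets the environment; /pakumafuepaazeo/ is unchanged.
Rule 3 (intervocalic voicing): /k/ is a voiceless obstruent between vowels /a/ and /u/, so it voices to [g]. /f/ is a voiceless obstruent between vowels /a/ and /u/, so it voices to [v]. /p/ is a voiceless obstruent between vowels /e/ and /a/, so it voices to [b]. /pakumafuepaazeo/ → pagumavuebaazeo.

pagumavuebaazeo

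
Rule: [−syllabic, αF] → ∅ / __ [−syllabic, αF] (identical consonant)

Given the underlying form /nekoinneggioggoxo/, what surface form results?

nekoinegiogoxo

/nn/ is a geminate; the first /n/ deletes.
/gg/ is a geminate; the first /g/ deletes.
/gg/ is a geminate; the first /g/ deletes.
The other instances of /n/, /k/, /g/, /x/ do not occur in the required environment and remain unchanged.
Surface form: [nekoinegiogoxo].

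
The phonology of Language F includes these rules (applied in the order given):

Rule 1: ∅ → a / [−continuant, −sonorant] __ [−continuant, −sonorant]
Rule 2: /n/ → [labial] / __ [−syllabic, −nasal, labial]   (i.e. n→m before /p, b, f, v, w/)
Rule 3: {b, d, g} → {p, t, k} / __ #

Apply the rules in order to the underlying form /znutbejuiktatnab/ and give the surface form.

znutabejuikatatnap

Rule 1 (stop-cluster a-epenthesis): /t/ and /b/ form a stop–stop cluster, so [a] is inserted between them. /k/ and /t/ form a stop–stop cluster, so [a] is inserted between them. /znutbejuiktatnab/ → znutabejuikatatnab.
Rule 2 (nasal place assimilation): no segment meets the environment; /znutabejuikatatnab/ is unchanged.
Rule 3 (final devoicing): /b/ is a voiced stop in word-final position, so it devoices to [p]. /znutabejuikatatnab/ → znutabejuikatatnap.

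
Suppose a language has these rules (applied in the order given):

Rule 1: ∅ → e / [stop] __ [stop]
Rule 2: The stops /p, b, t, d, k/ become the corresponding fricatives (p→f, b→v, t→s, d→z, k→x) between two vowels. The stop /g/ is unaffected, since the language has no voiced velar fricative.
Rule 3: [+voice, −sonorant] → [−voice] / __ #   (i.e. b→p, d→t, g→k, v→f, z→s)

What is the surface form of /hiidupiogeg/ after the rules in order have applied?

hiizufiogek

Rule 1 (stop-cluster e-epenthesis): no segment meets the environment; /hiidupiogeg/ is unchanged.
Rule 2 (intervocalic spirantization): /d/ is a stop between vowels /i/ and /u/, so it spirantizes to the fricative [z]. /p/ is a stop between vowels /u/ and /i/, so it spirantizes to the fricative [f]. /hiidupiogeg/ → hiizufiogeg.
Rule 3 (final devoicing): /g/ is a voiced obstruent in word-final position, so it devoices to [k]. /hiizufiogeg/ → hiizufiogek.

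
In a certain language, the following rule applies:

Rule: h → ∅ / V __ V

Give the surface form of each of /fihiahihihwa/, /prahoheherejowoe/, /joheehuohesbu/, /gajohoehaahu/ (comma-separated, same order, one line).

fiiaiihwa, praoeerejowoe, joeeuoesbu, gajooeaau

/fihiahihihwa/: /h/ occurs between vowels /i/ and /i/, so it deletes. /h/ occurs between vowels /a/ and /i/, so it deletes. /h/ occurs between vowels /i/ and /i/, so it deletes. → [fiiaiihwa].
/prahoheherejowoe/: /h/ occurs between vowels /a/ and /o/, so it deletes. /h/ occurs between vowels /o/ and /e/, so it deletes. /h/ occurs between vowels /e/ and /e/, so it deletes. → [praoeerejowoe].
/joheehuohesbu/: /h/ occurs between vowels /o/ and /e/, so it deletes. /h/ occurs between vowels /e/ and /u/, so it deletes. /h/ occurs between vowels /o/ and /e/, so it deletes. → [joeeuoesbu].
/gajohoehaahu/: /h/ occurs between vowels /o/ and /o/, so it deletes. /h/ occurs between vowels /e/ and /a/, so it deletes. /h/ occurs between vowels /a/ and /u/, so it deletes. → [gajooeaau].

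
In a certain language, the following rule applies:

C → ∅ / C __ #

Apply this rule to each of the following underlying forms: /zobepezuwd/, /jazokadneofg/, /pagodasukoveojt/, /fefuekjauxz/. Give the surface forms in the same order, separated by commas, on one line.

zobepezuw, jazokadneof, pagodasukoveoj, fefuekjaux

/zobepezuwd/: /d/ is the second consonant of a word-final cluster /wd/, so it deletes. → [zobepezuw].
/jazokadneofg/: /g/ is the second consonant of a word-final cluster /fg/, so it deletes. → [jazokadneof].
/pagodasukoveojt/: /t/ is the second consonant of a word-final cluster /jt/, so it deletes. → [pagodasukoveoj].
/fefuekjauxz/: /z/ is the second consonant of a word-final cluster /xz/, so it deletes. → [fefuekjaux].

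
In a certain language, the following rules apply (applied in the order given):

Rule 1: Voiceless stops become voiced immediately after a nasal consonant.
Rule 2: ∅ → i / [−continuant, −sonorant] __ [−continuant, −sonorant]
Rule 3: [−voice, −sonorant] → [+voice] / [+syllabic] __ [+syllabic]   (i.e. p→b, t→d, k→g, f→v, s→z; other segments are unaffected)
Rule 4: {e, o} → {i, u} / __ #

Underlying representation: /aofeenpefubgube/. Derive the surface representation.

Rule 1 (post-nasal voicing): /p/ is a voiceless stop immediately after the nasal /n/, so it voices to [b]. /aofeenpefubgube/ → aofeenbefubgube.
Rule 2 (stop-cluster i-epenthesis): /b/ and /g/ form a stop–stop cluster, so [i] is inserted between them. /aofeenbefubgube/ → aofeenbefubigube.
Rule 3 (intervocalic voicing): /f/ is a voiceless obstruent between vowels /o/ and /e/, so it voices to [v]. /f/ is a voiceless obstruent between vowels /e/ and /u/, so it voices to [v]. /aofeenbefubigube/ → aoveenbevubigube.
Rule 4 (final vowel raising): /e/ is a mid vowel in word-final position, so it raises to [i]. /aoveenbevubigube/ → aoveenbevubigubi.

aoveenbevubigubi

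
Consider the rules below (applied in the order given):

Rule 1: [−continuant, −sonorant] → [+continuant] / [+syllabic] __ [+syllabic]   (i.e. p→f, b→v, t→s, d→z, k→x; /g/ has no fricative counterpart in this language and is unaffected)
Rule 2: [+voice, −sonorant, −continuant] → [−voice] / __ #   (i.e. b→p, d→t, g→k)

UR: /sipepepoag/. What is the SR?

sifefefoak

Rule 1 (intervocalic spirantization): /p/ is a stop between vowels /i/ and /e/, so it spirantizes to the fricative [f]. /p/ is a stop between vowels /e/ and /e/, so it spirantizes to the fricative [f]. /p/ is a stop between vowels /e/ and /o/, so it spirantizes to the fricative [f]. /sipepepoag/ → sifefefoag.
Rule 2 (final devoicing): /g/ is a voiced stop in word-final position, so it devoices to [k]. /sifefefoag/ → sifefefoak.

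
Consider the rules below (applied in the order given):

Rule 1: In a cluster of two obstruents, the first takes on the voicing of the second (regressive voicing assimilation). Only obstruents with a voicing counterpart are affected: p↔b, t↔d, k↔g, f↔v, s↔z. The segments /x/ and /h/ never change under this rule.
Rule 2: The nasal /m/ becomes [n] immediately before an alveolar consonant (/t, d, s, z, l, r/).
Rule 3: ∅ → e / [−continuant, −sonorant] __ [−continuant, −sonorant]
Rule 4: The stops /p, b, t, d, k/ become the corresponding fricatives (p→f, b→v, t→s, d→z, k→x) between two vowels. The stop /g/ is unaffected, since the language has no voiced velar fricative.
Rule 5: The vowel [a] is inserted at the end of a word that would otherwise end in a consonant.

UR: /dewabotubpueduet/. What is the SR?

dewavosufefuezueta

Rule 1 (regressive voicing assimilation): /b/ precedes the voiceless obstruent /p/, so it devoices to [p] by assimilation. /dewabotubpueduet/ → dewabotuppueduet.
Rule 2 (nasal place assimilation): no segment meets the environment; /dewabotuppueduet/ is unchanged.
Rule 3 (stop-cluster e-epenthesis): /p/ and /p/ form a stop–stop cluster, so [e] is inserted between them. /dewabotuppueduet/ → dewabotupepueduet.
Rule 4 (intervocalic spirantization): /b/ is a stop between vowels /a/ and /o/, so it spirantizes to the fricative [v]. /t/ is a stop between vowels /o/ and /u/, so it spirantizes to the fricative [s]. /p/ is a stop between vowels /u/ and /e/, so it spirantizes to the fricative [f]. /p/ is a stop between vowels /e/ and /u/, so it spirantizes to the fricative [f]. /d/ is a stop between vowels /e/ and /u/, so it spirantizes to the fricative [z]. /dewabotupepueduet/ → dewavosufefuezuet.
Rule 5 (final a-epenthesis): the form ends in the consonant /t/, so [a] is inserted word-finally. /dewavosufefuezuet/ → dewavosufefuezueta.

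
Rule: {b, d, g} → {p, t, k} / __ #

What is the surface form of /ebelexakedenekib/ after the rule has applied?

Scanning /ebelexakedenekib/: /b/ at position 2 is not in the conditioning environment; /d/ at position 10 is not in the conditioning environment; /b/ is a voiced stop in word-final position, so it devoices to [p].
Result: [ebelexakedenekip].

ebelexakedenekip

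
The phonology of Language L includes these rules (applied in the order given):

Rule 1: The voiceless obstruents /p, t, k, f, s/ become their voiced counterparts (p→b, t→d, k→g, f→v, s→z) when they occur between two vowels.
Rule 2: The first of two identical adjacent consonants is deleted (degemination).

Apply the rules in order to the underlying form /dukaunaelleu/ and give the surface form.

Rule 1 (intervocalic voicing): /k/ is a voiceless obstruent between vowels /u/ and /a/, so it voices to [g]. /dukaunaelleu/ → dugaunaelleu.
Rule 2 (degemination): /ll/ is a geminate; the first /l/ deletes. /dugaunaelleu/ → dugaunaeleu.

dugaunaeleu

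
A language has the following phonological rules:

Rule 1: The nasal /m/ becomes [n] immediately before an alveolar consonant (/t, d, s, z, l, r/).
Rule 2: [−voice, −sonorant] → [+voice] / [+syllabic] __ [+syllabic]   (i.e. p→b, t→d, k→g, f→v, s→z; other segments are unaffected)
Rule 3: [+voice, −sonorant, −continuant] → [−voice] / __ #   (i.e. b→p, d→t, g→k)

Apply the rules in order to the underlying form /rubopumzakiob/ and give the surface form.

rubobunzagiop

Rule 1 (nasal place assimilation): /m/ precedes the alveolar consonant /z/, so it assimilates in place to [n]. /rubopumzakiob/ → rubopunzakiob.
Rule 2 (intervocalic voicing): /p/ is a voiceless obstruent between vowels /o/ and /u/, so it voices to [b]. /k/ is a voiceless obstruent between vowels /a/ and /i/, so it voices to [g]. /rubopunzakiob/ → rubobunzagiob.
Rule 3 (final devoicing): /b/ is a voiced stop in word-final position, so it devoices to [p]. /rubobunzagiob/ → rubobunzagiop.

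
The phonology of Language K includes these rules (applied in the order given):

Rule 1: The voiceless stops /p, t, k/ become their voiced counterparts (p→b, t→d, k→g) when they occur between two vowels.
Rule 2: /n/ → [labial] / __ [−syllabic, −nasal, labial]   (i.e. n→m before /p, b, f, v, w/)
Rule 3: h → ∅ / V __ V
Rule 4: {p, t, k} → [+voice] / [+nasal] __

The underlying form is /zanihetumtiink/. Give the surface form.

zaniedumdiing

Rule 1 (intervocalic voicing): /t/ is a voiceless stop between vowels /e/ and /u/, so it voices to [d]. /zanihetumtiink/ → zanihedumtiink.
Rule 2 (nasal place assimilation): no segment meets the environment; /zanihedumtiink/ is unchanged.
Rule 3 (intervocalic h-deletion): /h/ occurs between vowels /i/ and /e/, so it deletes. /zanihedumtiink/ → zaniedumtiink.
Rule 4 (post-nasal voicing): /t/ is a voiceless stop immediately after the nasal /m/, so it voices to [d]. /k/ is a voiceless stop immediately after the nasal /n/, so it voices to [g]. /zaniedumtiink/ → zaniedumdiing.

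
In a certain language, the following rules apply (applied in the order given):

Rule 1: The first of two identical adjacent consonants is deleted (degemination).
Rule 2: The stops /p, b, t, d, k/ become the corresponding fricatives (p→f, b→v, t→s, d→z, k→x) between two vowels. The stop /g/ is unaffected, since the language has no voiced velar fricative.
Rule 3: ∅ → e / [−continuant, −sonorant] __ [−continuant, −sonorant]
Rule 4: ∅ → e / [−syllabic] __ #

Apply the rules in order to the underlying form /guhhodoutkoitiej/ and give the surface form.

guhozoutekoisieje

Rule 1 (degemination): /hh/ is a geminate; the first /h/ deletes. /guhhodoutkoitiej/ → guhodoutkoitiej.
Rule 2 (intervocalic spirantization): /d/ is a stop between vowels /o/ and /o/, so it spirantizes to the fricative [z]. /t/ is a stop between vowels /i/ and /i/, so it spirantizes to the fricative [s]. /guhodoutkoitiej/ → guhozoutkoisiej.
Rule 3 (stop-cluster e-epenthesis): /t/ and /k/ form a stop–stop cluster, so [e] is inserted between them. /guhozoutkoisiej/ → guhozoutekoisiej.
Rule 4 (final e-epenthesis): the form ends in the consonant /j/, so [e] is inserted word-finally. /guhozoutekoisiej/ → guhozoutekoisieje.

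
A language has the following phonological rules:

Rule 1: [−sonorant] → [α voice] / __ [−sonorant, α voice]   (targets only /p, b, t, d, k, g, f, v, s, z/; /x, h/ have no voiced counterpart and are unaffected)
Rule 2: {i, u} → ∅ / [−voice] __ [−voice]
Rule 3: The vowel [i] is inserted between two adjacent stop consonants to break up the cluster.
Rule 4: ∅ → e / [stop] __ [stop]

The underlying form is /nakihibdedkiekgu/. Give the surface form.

nakhibidetikiegigu

Rule 1 (regressive voicing assimilation): /d/ precedes the voiceless obstruent /k/, so it devoices to [t] by assimilation. /k/ precedes the voiced obstruent /g/, so it voices to [g] by assimilation. /nakihibdedkiekgu/ → nakihibdetkieggu.
Rule 2 (high vowel syncope): /i/ is a high vowel flanked by voiceless consonants /k/ and /h/, so it deletes. /nakihibdetkieggu/ → nakhibdetkieggu.
Rule 3 (stop-cluster i-epenthesis): /b/ and /d/ form a stop–stop cluster, so [i] is inserted between them. /t/ and /k/ form a stop–stop cluster, so [i] is inserted between them. /g/ and /g/ form a stop–stop cluster, so [i] is inserted between them. /nakhibdetkieggu/ → nakhibidetikiegigu.
Rule 4 (stop-cluster e-epenthesis): no segment meets the environment; /nakhibidetikiegigu/ is unchanged.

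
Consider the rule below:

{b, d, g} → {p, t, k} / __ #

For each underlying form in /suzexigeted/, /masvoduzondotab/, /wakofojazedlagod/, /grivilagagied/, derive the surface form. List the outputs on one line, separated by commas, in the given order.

suzexigetet, masvoduzondotap, wakofojazedlagot, grivilagagiet

/suzexigeted/: /d/ is a voiced stop in word-final position, so it devoices to [t]. → [suzexigetet].
/masvoduzondotab/: /b/ is a voiced stop in word-final position, so it devoices to [p]. → [masvoduzondotap].
/wakofojazedlagod/: /d/ is a voiced stop in word-final position, so it devoices to [t]. → [wakofojazedlagot].
/grivilagagied/: /d/ is a voiced stop in word-final position, so it devoices to [t]. → [grivilagagiet].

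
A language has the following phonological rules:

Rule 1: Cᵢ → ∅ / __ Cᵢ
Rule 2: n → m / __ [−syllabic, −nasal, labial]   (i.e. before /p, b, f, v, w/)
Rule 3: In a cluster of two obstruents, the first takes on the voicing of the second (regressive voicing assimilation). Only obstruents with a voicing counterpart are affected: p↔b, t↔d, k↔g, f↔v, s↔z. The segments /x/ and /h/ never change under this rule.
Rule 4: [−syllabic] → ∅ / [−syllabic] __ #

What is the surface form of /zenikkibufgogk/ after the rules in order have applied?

Rule 1 (degemination): /kk/ is a geminate; the first /k/ deletes. /zenikkibufgogk/ → zenikibufgogk.
Rule 2 (nasal place assimilation): no segment meets the environment; /zenikibufgogk/ is unchanged.
Rule 3 (regressive voicing assimilation): /f/ precedes the voiced obstruent /g/, so it voices to [v] by assimilation. /g/ precedes the voiceless obstruent /k/, so it devoices to [k] by assimilation. /zenikibufgogk/ → zenikibuvgokk.
Rule 4 (final cluster simplification): /k/ is the second consonant of a word-final cluster /kk/, so it deletes. /zenikibuvgokk/ → zenikibuvgok.

zenikibuvgok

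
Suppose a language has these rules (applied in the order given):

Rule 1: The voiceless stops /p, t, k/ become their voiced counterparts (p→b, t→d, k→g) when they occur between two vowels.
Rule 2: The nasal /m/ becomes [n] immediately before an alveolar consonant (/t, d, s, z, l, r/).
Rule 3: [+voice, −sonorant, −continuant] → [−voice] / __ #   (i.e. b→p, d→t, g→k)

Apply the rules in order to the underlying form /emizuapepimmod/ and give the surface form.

Rule 1 (intervocalic voicing): /p/ is a voiceless stop between vowels /a/ and /e/, so it voices to [b]. /p/ is a voiceless stop between vowels /e/ and /i/, so it voices to [b]. /emizuapepimmod/ → emizuabebimmod.
Rule 2 (nasal place assimilation): no segment meets the environment; /emizuabebimmod/ is unchanged.
Rule 3 (final devoicing): /d/ is a voiced stop in word-final position, so it devoices to [t]. /emizuabebimmod/ → emizuabebimmot.

emizuabebimmot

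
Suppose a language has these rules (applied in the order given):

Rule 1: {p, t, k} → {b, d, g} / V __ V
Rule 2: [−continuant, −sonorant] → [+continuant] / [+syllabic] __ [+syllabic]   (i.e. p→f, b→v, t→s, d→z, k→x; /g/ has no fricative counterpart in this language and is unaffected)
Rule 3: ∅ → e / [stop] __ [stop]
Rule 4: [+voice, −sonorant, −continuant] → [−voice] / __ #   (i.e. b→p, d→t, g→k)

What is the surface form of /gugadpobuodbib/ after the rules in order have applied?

gugadepovuodebip

Rule 1 (intervocalic voicing): no segment meets the environment; /gugadpobuodbib/ is unchanged.
Rule 2 (intervocalic spirantization): /b/ is a stop between vowels /o/ and /u/, so it spirantizes to the fricative [v]. /gugadpobuodbib/ → gugadpovuodbib.
Rule 3 (stop-cluster e-epenthesis): /d/ and /p/ form a stop–stop cluster, so [e] is inserted between them. /d/ and /b/ form a stop–stop cluster, so [e] is inserted between them. /gugadpovuodbib/ → gugadepovuodebib.
Rule 4 (final devoicing): /b/ is a voiced stop in word-final position, so it devoices to [p]. /gugadepovuodebib/ → gugadepovuodebip.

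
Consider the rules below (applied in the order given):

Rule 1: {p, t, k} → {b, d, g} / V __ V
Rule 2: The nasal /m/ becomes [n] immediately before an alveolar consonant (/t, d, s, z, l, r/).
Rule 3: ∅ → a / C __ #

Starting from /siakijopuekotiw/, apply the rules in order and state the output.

Rule 1 (intervocalic voicing): /k/ is a voiceless stop between vowels /a/ and /i/, so it voices to [g]. /p/ is a voiceless stop between vowels /o/ and /u/, so it voices to [b]. /k/ is a voiceless stop between vowels /e/ and /o/, so it voices to [g]. /t/ is a voiceless stop between vowels /o/ and /i/, so it voices to [d]. /siakijopuekotiw/ → siagijobuegodiw.
Rule 2 (nasal place assimilation): no segment meets the environment; /siagijobuegodiw/ is unchanged.
Rule 3 (final a-epenthesis): the form ends in the consonant /w/, so [a] is inserted word-finally. /siagijobuegodiw/ → siagijobuegodiwa.

siagijobuegodiwa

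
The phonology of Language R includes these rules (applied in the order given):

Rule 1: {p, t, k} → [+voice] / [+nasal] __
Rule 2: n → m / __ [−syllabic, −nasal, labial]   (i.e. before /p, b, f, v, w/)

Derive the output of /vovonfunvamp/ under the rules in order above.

vovomfumvamb

Rule 1 (post-nasal voicing): /p/ is a voiceless stop immediately after the nasal /m/, so it voices to [b]. /vovonfunvamp/ → vovonfunvamb.
Rule 2 (nasal place assimilation): /n/ precedes the labial consonant /f/, so it assimilates in place to [m]. /n/ precedes the labial consonant /v/, so it assimilates in place to [m]. /vovonfunvamb/ → vovomfumvamb.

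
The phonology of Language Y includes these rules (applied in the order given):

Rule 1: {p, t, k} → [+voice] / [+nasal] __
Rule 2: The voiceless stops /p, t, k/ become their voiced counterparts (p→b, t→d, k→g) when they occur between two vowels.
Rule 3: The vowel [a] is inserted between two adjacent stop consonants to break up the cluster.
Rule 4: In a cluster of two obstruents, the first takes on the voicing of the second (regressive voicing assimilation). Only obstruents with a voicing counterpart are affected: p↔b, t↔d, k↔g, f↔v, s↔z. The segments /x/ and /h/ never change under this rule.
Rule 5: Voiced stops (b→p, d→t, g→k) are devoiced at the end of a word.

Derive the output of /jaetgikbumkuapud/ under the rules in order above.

jaetagikabumguabut

Rule 1 (post-nasal voicing): /k/ is a voiceless stop immediately after the nasal /m/, so it voices to [g]. /jaetgikbumkuapud/ → jaetgikbumguapud.
Rule 2 (intervocalic voicing): /p/ is a voiceless stop between vowels /a/ and /u/, so it voices to [b]. /jaetgikbumguapud/ → jaetgikbumguabud.
Rule 3 (stop-cluster a-epenthesis): /t/ and /g/ form a stop–stop cluster, so [a] is inserted between them. /k/ and /b/ form a stop–stop cluster, so [a] is inserted between them. /jaetgikbumguabud/ → jaetagikabumguabud.
Rule 4 (regressive voicing assimilation): no segment meets the environment; /jaetagikabumguabud/ is unchanged.
Rule 5 (final devoicing): /d/ is a voiced stop in word-final position, so it devoices to [t]. /jaetagikabumguabud/ → jaetagikabumguabut.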